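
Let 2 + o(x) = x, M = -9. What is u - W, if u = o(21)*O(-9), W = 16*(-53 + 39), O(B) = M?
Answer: 53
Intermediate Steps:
o(x) = -2 + x
O(B) = -9
W = -224 (W = 16*(-14) = -224)
u = -171 (u = (-2 + 21)*(-9) = 19*(-9) = -171)
u - W = -171 - 1*(-224) = -171 + 224 = 53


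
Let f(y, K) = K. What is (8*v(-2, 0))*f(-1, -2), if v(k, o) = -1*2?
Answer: 32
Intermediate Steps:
v(k, o) = -2
(8*v(-2, 0))*f(-1, -2) = (8*(-2))*(-2) = -16*(-2) = 32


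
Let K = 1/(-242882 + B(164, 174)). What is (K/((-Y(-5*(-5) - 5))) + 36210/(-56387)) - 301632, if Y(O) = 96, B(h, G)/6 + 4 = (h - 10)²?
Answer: -164274331859880253/544617222720 ≈ -3.0163e+5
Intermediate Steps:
B(h, G) = -24 + 6*(-10 + h)² (B(h, G) = -24 + 6*(h - 10)² = -24 + 6*(-10 + h)²)
K = -1/100610 (K = 1/(-242882 + (-24 + 6*(-10 + 164)²)) = 1/(-242882 + (-24 + 6*154²)) = 1/(-242882 + (-24 + 6*23716)) = 1/(-242882 + (-24 + 142296)) = 1/(-242882 + 142272) = 1/(-100610) = -1/100610 ≈ -9.9394e-6)
(K/((-Y(-5*(-5) - 5))) + 36210/(-56387)) - 301632 = (-1/(100610*((-1*96))) + 36210/(-56387)) - 301632 = (-1/100610/(-96) + 36210*(-1/56387)) - 301632 = (-1/100610*(-1/96) - 36210/56387) - 301632 = (1/9658560 - 36210/56387) - 301632 = -349736401213/544617222720 - 301632 = -164274331859880253/544617222720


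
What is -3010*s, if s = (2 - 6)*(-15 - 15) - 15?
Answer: -316050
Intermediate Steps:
s = 105 (s = -4*(-30) - 15 = 120 - 15 = 105)
-3010*s = -3010*105 = -316050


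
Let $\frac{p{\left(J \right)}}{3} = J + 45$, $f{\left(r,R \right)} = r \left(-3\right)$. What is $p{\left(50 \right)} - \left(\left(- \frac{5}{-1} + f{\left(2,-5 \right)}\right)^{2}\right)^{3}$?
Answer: $284$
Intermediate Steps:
$f{\left(r,R \right)} = - 3 r$
$p{\left(J \right)} = 135 + 3 J$ ($p{\left(J \right)} = 3 \left(J + 45\right) = 3 \left(45 + J\right) = 135 + 3 J$)
$p{\left(50 \right)} - \left(\left(- \frac{5}{-1} + f{\left(2,-5 \right)}\right)^{2}\right)^{3} = \left(135 + 3 \cdot 50\right) - \left(\left(- \frac{5}{-1} - 6\right)^{2}\right)^{3} = \left(135 + 150\right) - \left(\left(\left(-5\right) \left(-1\right) - 6\right)^{2}\right)^{3} = 285 - \left(\left(5 - 6\right)^{2}\right)^{3} = 285 - \left(\left(-1\right)^{2}\right)^{3} = 285 - 1^{3} = 285 - 1 = 284$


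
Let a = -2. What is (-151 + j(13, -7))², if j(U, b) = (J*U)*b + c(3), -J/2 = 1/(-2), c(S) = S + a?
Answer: 58081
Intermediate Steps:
c(S) = -2 + S (c(S) = S - 2 = -2 + S)
J = 1 (J = -2/(-2) = -2*(-½) = 1)
j(U, b) = 1 + U*b (j(U, b) = (1*U)*b + (-2 + 3) = U*b + 1 = 1 + U*b)
(-151 + j(13, -7))² = (-151 + (1 + 13*(-7)))² = (-151 + (1 - 91))² = (-151 - 90)² = (-241)² = 58081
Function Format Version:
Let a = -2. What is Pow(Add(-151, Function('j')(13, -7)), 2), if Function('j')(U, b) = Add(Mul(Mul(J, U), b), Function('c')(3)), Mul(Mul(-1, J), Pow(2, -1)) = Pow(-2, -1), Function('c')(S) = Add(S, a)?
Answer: 58081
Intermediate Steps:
Function('c')(S) = Add(-2, S) (Function('c')(S) = Add(S, -2) = Add(-2, S))
J = 1 (J = Mul(-2, Pow(-2, -1)) = Mul(-2, Rational(-1, 2)) = 1)
Function('j')(U, b) = Add(1, Mul(U, b)) (Function('j')(U, b) = Add(Mul(Mul(1, U), b), Add(-2, 3)) = Add(Mul(U, b), 1) = Add(1, Mul(U, b)))
Pow(Add(-151, Function('j')(13, -7)), 2) = Pow(Add(-151, Add(1, Mul(13, -7))), 2) = Pow(Add(-151, Add(1, -91)), 2) = Pow(Add(-151, -90), 2) = Pow(-241, 2) = 58081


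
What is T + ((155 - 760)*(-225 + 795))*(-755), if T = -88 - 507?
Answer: 260361155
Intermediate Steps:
T = -595
T + ((155 - 760)*(-225 + 795))*(-755) = -595 + ((155 - 760)*(-225 + 795))*(-755) = -595 - 605*570*(-755) = -595 - 344850*(-755) = -595 + 260361750 = 260361155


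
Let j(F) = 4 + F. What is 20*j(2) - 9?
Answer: 111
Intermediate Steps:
20*j(2) - 9 = 20*(4 + 2) - 9 = 20*6 - 9 = 120 - 9 = 111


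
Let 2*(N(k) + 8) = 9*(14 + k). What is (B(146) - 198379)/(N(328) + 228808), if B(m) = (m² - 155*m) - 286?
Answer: -199979/230339 ≈ -0.86819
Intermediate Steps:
N(k) = 55 + 9*k/2 (N(k) = -8 + (9*(14 + k))/2 = -8 + (126 + 9*k)/2 = -8 + (63 + 9*k/2) = 55 + 9*k/2)
B(m) = -286 + m² - 155*m
(B(146) - 198379)/(N(328) + 228808) = ((-286 + 146² - 155*146) - 198379)/((55 + (9/2)*328) + 228808) = ((-286 + 21316 - 22630) - 198379)/((55 + 1476) + 228808) = (-1600 - 198379)/(1531 + 228808) = -199979/230339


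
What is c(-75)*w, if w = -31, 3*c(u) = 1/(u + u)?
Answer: 31/450 ≈ 0.068889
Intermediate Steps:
c(u) = 1/(6*u) (c(u) = 1/(3*(u + u)) = 1/(3*((2*u))) = (1/(2*u))/3 = 1/(6*u))
c(-75)*w = ((1/6)/(-75))*(-31) = ((1/6)*(-1/75))*(-31) = -1/450*(-31) = 31/450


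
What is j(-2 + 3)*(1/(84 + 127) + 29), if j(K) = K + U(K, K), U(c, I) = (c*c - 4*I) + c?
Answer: -6120/211 ≈ -29.005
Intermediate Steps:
U(c, I) = c + c² - 4*I (U(c, I) = (c² - 4*I) + c = c + c² - 4*I)
j(K) = K² - 2*K (j(K) = K + (K + K² - 4*K) = K + (K² - 3*K) = K² - 2*K)
j(-2 + 3)*(1/(84 + 127) + 29) = ((-2 + 3)*(-2 + (-2 + 3)))*(1/(84 + 127) + 29) = (1*(-2 + 1))*(1/211 + 29) = (1*(-1))*(1/211 + 29) = -1*6120/211 = -6120/211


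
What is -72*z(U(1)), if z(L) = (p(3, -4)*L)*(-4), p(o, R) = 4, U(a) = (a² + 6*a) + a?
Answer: 9216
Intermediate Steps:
U(a) = a² + 7*a
z(L) = -16*L (z(L) = (4*L)*(-4) = -16*L)
-72*z(U(1)) = -(-1152)*1*(7 + 1) = -(-1152)*1*8 = -(-1152)*8 = -72*(-128) = 9216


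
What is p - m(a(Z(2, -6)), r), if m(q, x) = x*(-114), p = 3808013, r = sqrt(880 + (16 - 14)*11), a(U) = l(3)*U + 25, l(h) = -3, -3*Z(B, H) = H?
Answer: 3808013 + 114*sqrt(902) ≈ 3.8114e+6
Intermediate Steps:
Z(B, H) = -H/3
a(U) = 25 - 3*U (a(U) = -3*U + 25 = 25 - 3*U)
r = sqrt(902) (r = sqrt(880 + 2*11) = sqrt(880 + 22) = sqrt(902) ≈ 30.033)
m(q, x) = -114*x
p - m(a(Z(2, -6)), r) = 3808013 - (-114)*sqrt(902) = 3808013 + 114*sqrt(902)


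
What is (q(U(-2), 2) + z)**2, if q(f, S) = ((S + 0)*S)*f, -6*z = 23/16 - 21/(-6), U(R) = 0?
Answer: 6241/9216 ≈ 0.67719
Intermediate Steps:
z = -79/96 (z = -(23/16 - 21/(-6))/6 = -(23*(1/16) - 21*(-1/6))/6 = -(23/16 + 7/2)/6 = -1/6*79/16 = -79/96 ≈ -0.82292)
q(f, S) = f*S**2 (q(f, S) = (S*S)*f = S**2*f = f*S**2)
(q(U(-2), 2) + z)**2 = (0*2**2 - 79/96)**2 = (0*4 - 79/96)**2 = (0 - 79/96)**2 = (-79/96)**2 = 6241/9216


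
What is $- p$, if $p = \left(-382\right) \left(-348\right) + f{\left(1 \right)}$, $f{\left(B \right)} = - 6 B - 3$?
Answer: $-132927$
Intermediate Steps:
$f{\left(B \right)} = -3 - 6 B$ ($f{\left(B \right)} = - 6 B - 3 = -3 - 6 B$)
$p = 132927$ ($p = \left(-382\right) \left(-348\right) - 9 = 132936 - 9 = 132927$)
$- p = \left(-1\right) 132927 = -132927$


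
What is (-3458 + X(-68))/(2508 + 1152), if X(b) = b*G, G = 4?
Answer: -373/366 ≈ -1.0191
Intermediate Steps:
X(b) = 4*b (X(b) = b*4 = 4*b)
(-3458 + X(-68))/(2508 + 1152) = (-3458 + 4*(-68))/(2508 + 1152) = (-3458 - 272)/3660 = -3730*1/3660 = -373/366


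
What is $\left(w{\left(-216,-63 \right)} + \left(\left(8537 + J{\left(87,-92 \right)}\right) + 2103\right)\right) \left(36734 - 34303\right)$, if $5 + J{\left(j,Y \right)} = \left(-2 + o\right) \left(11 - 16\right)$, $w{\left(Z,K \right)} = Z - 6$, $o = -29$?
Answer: $25690808$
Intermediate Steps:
$w{\left(Z,K \right)} = -6 + Z$ ($w{\left(Z,K \right)} = Z - 6 = -6 + Z$)
$J{\left(j,Y \right)} = 150$ ($J{\left(j,Y \right)} = -5 + \left(-2 - 29\right) \left(11 - 16\right) = -5 - -155 = -5 + 155 = 150$)
$\left(w{\left(-216,-63 \right)} + \left(\left(8537 + J{\left(87,-92 \right)}\right) + 2103\right)\right) \left(36734 - 34303\right) = \left(\left(-6 - 216\right) + \left(\left(8537 + 150\right) + 2103\right)\right) \left(36734 - 34303\right) = \left(-222 + \left(8687 + 2103\right)\right) 2431 = \left(-222 + 10790\right) 2431 = 10568 \cdot 2431 = 25690808$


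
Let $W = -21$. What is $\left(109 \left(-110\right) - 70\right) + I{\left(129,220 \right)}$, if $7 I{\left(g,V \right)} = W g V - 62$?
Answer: $- \frac{680462}{7} \approx -97209.0$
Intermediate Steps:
$I{\left(g,V \right)} = - \frac{62}{7} - 3 V g$ ($I{\left(g,V \right)} = \frac{- 21 g V - 62}{7} = \frac{- 21 V g - 62}{7} = \frac{-62 - 21 V g}{7} = - \frac{62}{7} - 3 V g$)
$\left(109 \left(-110\right) - 70\right) + I{\left(129,220 \right)} = \left(109 \left(-110\right) - 70\right) - \left(\frac{62}{7} + 660 \cdot 129\right) = \left(-11990 - 70\right) - \frac{596042}{7} = -12060 - \frac{596042}{7} = - \frac{680462}{7}$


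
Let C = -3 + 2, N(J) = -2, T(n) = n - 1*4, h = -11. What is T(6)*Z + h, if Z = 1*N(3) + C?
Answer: -17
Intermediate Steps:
T(n) = -4 + n (T(n) = n - 4 = -4 + n)
C = -1
Z = -3 (Z = 1*(-2) - 1 = -2 - 1 = -3)
T(6)*Z + h = (-4 + 6)*(-3) - 11 = 2*(-3) - 11 = -6 - 11 = -17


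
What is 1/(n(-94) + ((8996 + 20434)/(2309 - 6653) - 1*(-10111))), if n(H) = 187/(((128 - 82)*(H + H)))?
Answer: 1565288/15815988511 ≈ 9.8969e-5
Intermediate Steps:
n(H) = 187/(92*H) (n(H) = 187/((46*(2*H))) = 187/((92*H)) = 187*(1/(92*H)) = 187/(92*H))
1/(n(-94) + ((8996 + 20434)/(2309 - 6653) - 1*(-10111))) = 1/((187/92)/(-94) + ((8996 + 20434)/(2309 - 6653) - 1*(-10111))) = 1/((187/92)*(-1/94) + (29430/(-4344) + 10111)) = 1/(-187/8648 + (29430*(-1/4344) + 10111)) = 1/(-187/8648 + (-4905/724 + 10111)) = 1/(-187/8648 + 7315459/724) = 1/(15815988511/1565288) = 1565288/15815988511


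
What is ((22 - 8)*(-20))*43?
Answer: -12040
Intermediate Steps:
((22 - 8)*(-20))*43 = (14*(-20))*43 = -280*43 = -12040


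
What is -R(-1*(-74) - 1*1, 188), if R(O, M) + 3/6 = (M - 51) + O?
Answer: -419/2 ≈ -209.50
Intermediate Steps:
R(O, M) = -103/2 + M + O (R(O, M) = -1/2 + ((M - 51) + O) = -1/2 + ((-51 + M) + O) = -1/2 + (-51 + M + O) = -103/2 + M + O)
-R(-1*(-74) - 1*1, 188) = -(-103/2 + 188 + (-1*(-74) - 1*1)) = -(-103/2 + 188 + (74 - 1)) = -(-103/2 + 188 + 73) = -1*419/2 = -419/2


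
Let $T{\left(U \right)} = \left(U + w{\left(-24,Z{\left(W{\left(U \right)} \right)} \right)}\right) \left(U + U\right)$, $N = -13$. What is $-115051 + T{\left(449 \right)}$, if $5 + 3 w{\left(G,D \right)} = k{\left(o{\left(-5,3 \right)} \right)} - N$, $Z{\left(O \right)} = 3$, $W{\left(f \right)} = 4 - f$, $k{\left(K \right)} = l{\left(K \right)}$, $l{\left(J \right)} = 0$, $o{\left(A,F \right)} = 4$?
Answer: $\frac{871637}{3} \approx 2.9055 \cdot 10^{5}$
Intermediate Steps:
$k{\left(K \right)} = 0$
$w{\left(G,D \right)} = \frac{8}{3}$ ($w{\left(G,D \right)} = - \frac{5}{3} + \frac{0 - -13}{3} = - \frac{5}{3} + \frac{0 + 13}{3} = - \frac{5}{3} + \frac{1}{3} \cdot 13 = - \frac{5}{3} + \frac{13}{3} = \frac{8}{3}$)
$T{\left(U \right)} = 2 U \left(\frac{8}{3} + U\right)$ ($T{\left(U \right)} = \left(U + \frac{8}{3}\right) \left(U + U\right) = \left(\frac{8}{3} + U\right) 2 U = 2 U \left(\frac{8}{3} + U\right)$)
$-115051 + T{\left(449 \right)} = -115051 + \frac{2}{3} \cdot 449 \left(8 + 3 \cdot 449\right) = -115051 + \frac{2}{3} \cdot 449 \left(8 + 1347\right) = -115051 + \frac{2}{3} \cdot 449 \cdot 1355 = -115051 + \frac{1216790}{3} = \frac{871637}{3}$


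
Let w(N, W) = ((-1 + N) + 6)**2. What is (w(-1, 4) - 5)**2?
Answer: 121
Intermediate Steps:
w(N, W) = (5 + N)**2
(w(-1, 4) - 5)**2 = ((5 - 1)**2 - 5)**2 = (4**2 - 5)**2 = (16 - 5)**2 = 11**2 = 121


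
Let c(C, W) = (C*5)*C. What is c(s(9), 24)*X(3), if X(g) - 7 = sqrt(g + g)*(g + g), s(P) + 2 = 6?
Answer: 560 + 480*sqrt(6) ≈ 1735.8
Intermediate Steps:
s(P) = 4 (s(P) = -2 + 6 = 4)
X(g) = 7 + 2*sqrt(2)*g**(3/2) (X(g) = 7 + sqrt(g + g)*(g + g) = 7 + sqrt(2*g)*(2*g) = 7 + (sqrt(2)*sqrt(g))*(2*g) = 7 + 2*sqrt(2)*g**(3/2))
c(C, W) = 5*C**2 (c(C, W) = (5*C)*C = 5*C**2)
c(s(9), 24)*X(3) = (5*4**2)*(7 + 2*sqrt(2)*3**(3/2)) = (5*16)*(7 + 2*sqrt(2)*(3*sqrt(3))) = 80*(7 + 6*sqrt(6)) = 560 + 480*sqrt(6)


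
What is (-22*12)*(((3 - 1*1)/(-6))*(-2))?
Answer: -176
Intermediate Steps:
(-22*12)*(((3 - 1*1)/(-6))*(-2)) = -264*(3 - 1)*(-1/6)*(-2) = -264*2*(-1/6)*(-2) = -(-88)*(-2) = -264*2/3 = -176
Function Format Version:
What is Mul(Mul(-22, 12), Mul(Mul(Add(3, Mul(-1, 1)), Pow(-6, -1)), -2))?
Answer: -176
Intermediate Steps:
Mul(Mul(-22, 12), Mul(Mul(Add(3, Mul(-1, 1)), Pow(-6, -1)), -2)) = Mul(-264, Mul(Mul(Add(3, -1), Rational(-1, 6)), -2)) = Mul(-264, Mul(Mul(2, Rational(-1, 6)), -2)) = Mul(-264, Mul(Rational(-1, 3), -2)) = Mul(-264, Rational(2, 3)) = -176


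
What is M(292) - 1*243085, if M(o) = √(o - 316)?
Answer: -243085 + 2*I*√6 ≈ -2.4309e+5 + 4.899*I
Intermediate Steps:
M(o) = √(-316 + o)
M(292) - 1*243085 = √(-316 + 292) - 1*243085 = √(-24) - 243085 = 2*I*√6 - 243085 = -243085 + 2*I*√6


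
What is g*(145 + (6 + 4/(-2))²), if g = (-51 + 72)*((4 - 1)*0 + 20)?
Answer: 67620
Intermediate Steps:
g = 420 (g = 21*(3*0 + 20) = 21*(0 + 20) = 21*20 = 420)
g*(145 + (6 + 4/(-2))²) = 420*(145 + (6 + 4/(-2))²) = 420*(145 + (6 + 4*(-½))²) = 420*(145 + (6 - 2)²) = 420*(145 + 4²) = 420*(145 + 16) = 420*161 = 67620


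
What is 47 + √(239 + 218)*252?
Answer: 47 + 252*√457 ≈ 5434.1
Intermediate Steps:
47 + √(239 + 218)*252 = 47 + √457*252 = 47 + 252*√457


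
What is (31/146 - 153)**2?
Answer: 497602249/21316 ≈ 23344.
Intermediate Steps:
(31/146 - 153)**2 = (-22307/146)**2 = 497602249/21316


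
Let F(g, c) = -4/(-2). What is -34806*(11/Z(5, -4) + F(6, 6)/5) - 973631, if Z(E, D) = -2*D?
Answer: -20708233/20 ≈ -1.0354e+6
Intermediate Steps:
F(g, c) = 2 (F(g, c) = -4*(-½) = 2)
-34806*(11/Z(5, -4) + F(6, 6)/5) - 973631 = -34806*(11/((-2*(-4))) + 2/5) - 973631 = -34806*(11/8 + 2*(⅕)) - 973631 = -34806*(11*(⅛) + ⅖) - 973631 = -34806*(11/8 + ⅖) - 973631 = -34806*71/40 - 973631 = -1235613/20 - 973631 = -20708233/20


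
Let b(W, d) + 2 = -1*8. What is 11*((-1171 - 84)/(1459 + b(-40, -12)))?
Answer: -13805/1449 ≈ -9.5273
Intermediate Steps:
b(W, d) = -10 (b(W, d) = -2 - 1*8 = -2 - 8 = -10)
11*((-1171 - 84)/(1459 + b(-40, -12))) = 11*((-1171 - 84)/(1459 - 10)) = 11*(-1255/1449) = -13805/1449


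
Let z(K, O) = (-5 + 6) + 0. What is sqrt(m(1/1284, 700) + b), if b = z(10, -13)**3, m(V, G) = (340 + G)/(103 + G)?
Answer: sqrt(1479929)/803 ≈ 1.5150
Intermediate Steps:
z(K, O) = 1 (z(K, O) = 1 + 0 = 1)
m(V, G) = (340 + G)/(103 + G)
b = 1 (b = 1**3 = 1)
sqrt(m(1/1284, 700) + b) = sqrt((340 + 700)/(103 + 700) + 1) = sqrt(1040/803 + 1) = sqrt(1843/803) = sqrt(1479929)/803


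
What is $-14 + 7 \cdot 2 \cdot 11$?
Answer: $140$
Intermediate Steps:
$-14 + 7 \cdot 2 \cdot 11 = -14 + 7 \cdot 22 = -14 + 154 = 140$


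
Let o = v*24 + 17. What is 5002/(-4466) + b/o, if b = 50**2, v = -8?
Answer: -34401/2233 ≈ -15.406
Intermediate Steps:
b = 2500
o = -175 (o = -8*24 + 17 = -192 + 17 = -175)
5002/(-4466) + b/o = 5002/(-4466) + 2500/(-175) = 5002*(-1/4466) + 2500*(-1/175) = -2501/2233 - 100/7 = -34401/2233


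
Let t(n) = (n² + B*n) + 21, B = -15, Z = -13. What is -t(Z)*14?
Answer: -5390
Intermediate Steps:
t(n) = 21 + n² - 15*n (t(n) = (n² - 15*n) + 21 = 21 + n² - 15*n)
-t(Z)*14 = -(21 + (-13)² - 15*(-13))*14 = -(21 + 169 + 195)*14 = -385*14 = -1*5390 = -5390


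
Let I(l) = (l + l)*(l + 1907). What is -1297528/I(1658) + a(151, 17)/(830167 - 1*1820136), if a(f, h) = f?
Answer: -321574387293/2925739533065 ≈ -0.10991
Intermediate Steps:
I(l) = 2*l*(1907 + l) (I(l) = (2*l)*(1907 + l) = 2*l*(1907 + l))
-1297528/I(1658) + a(151, 17)/(830167 - 1*1820136) = -1297528*1/(3316*(1907 + 1658)) + 151/(830167 - 1*1820136) = -1297528/(2*1658*3565) + 151/(830167 - 1820136) = -1297528/11821540 + 151/(-989969) = -1297528*1/11821540 + 151*(-1/989969) = -324382/2955385 - 151/989969 = -321574387293/2925739533065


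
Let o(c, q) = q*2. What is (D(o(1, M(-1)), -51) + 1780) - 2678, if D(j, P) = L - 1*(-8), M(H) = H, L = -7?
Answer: -897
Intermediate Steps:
o(c, q) = 2*q
D(j, P) = 1 (D(j, P) = -7 - 1*(-8) = -7 + 8 = 1)
(D(o(1, M(-1)), -51) + 1780) - 2678 = (1 + 1780) - 2678 = 1781 - 2678 = -897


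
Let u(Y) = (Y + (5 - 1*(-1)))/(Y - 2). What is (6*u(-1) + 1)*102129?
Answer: -919161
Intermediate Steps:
u(Y) = (6 + Y)/(-2 + Y) (u(Y) = (Y + (5 + 1))/(-2 + Y) = (Y + 6)/(-2 + Y) = (6 + Y)/(-2 + Y))
(6*u(-1) + 1)*102129 = (6*((6 - 1)/(-2 - 1)) + 1)*102129 = (6*(5/(-3)) + 1)*102129 = (6*(-⅓*5) + 1)*102129 = (6*(-5/3) + 1)*102129 = (-10 + 1)*102129 = -9*102129 = -919161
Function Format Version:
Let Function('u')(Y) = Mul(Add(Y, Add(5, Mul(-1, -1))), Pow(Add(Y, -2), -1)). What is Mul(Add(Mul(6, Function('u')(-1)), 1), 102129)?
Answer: -919161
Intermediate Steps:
Function('u')(Y) = Mul(Pow(Add(-2, Y), -1), Add(6, Y)) (Function('u')(Y) = Mul(Add(Y, Add(5, 1)), Pow(Add(-2, Y), -1)) = Mul(Add(Y, 6), Pow(Add(-2, Y), -1)) = Mul(Add(6, Y), Pow(Add(-2, Y), -1)) = Mul(Pow(Add(-2, Y), -1), Add(6, Y)))
Mul(Add(Mul(6, Function('u')(-1)), 1), 102129) = Mul(Add(Mul(6, Mul(Pow(Add(-2, -1), -1), Add(6, -1))), 1), 102129) = Mul(Add(Mul(6, Mul(Pow(-3, -1), 5)), 1), 102129) = Mul(Add(Mul(6, Mul(Rational(-1, 3), 5)), 1), 102129) = Mul(Add(Mul(6, Rational(-5, 3)), 1), 102129) = Mul(Add(-10, 1), 102129) = Mul(-9, 102129) = -919161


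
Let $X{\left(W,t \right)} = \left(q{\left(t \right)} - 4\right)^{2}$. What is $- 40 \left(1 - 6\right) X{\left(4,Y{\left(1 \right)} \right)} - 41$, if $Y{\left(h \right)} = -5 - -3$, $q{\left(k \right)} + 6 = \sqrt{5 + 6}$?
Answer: $22159 - 4000 \sqrt{11} \approx 8892.5$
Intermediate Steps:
$q{\left(k \right)} = -6 + \sqrt{11}$ ($q{\left(k \right)} = -6 + \sqrt{5 + 6} = -6 + \sqrt{11}$)
$Y{\left(h \right)} = -2$ ($Y{\left(h \right)} = -5 + 3 = -2$)
$X{\left(W,t \right)} = \left(-10 + \sqrt{11}\right)^{2}$ ($X{\left(W,t \right)} = \left(\left(-6 + \sqrt{11}\right) - 4\right)^{2} = \left(-10 + \sqrt{11}\right)^{2}$)
$- 40 \left(1 - 6\right) X{\left(4,Y{\left(1 \right)} \right)} - 41 = - 40 \left(1 - 6\right) \left(10 - \sqrt{11}\right)^{2} - 41 = - 40 \left(- 5 \left(10 - \sqrt{11}\right)^{2}\right) - 41 = 200 \left(10 - \sqrt{11}\right)^{2} - 41 = -41 + 200 \left(10 - \sqrt{11}\right)^{2}$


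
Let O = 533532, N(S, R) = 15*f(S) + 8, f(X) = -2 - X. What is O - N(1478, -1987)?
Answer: 555724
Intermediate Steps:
N(S, R) = -22 - 15*S (N(S, R) = 15*(-2 - S) + 8 = (-30 - 15*S) + 8 = -22 - 15*S)
O - N(1478, -1987) = 533532 - (-22 - 15*1478) = 533532 - (-22 - 22170) = 533532 - 1*(-22192) = 533532 + 22192 = 555724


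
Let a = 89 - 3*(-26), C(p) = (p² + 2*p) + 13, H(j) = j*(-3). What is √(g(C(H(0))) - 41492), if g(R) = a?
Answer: 5*I*√1653 ≈ 203.29*I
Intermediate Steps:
H(j) = -3*j
C(p) = 13 + p² + 2*p
a = 167 (a = 89 + 78 = 167)
g(R) = 167
√(g(C(H(0))) - 41492) = √(167 - 41492) = √(-41325) = 5*I*√1653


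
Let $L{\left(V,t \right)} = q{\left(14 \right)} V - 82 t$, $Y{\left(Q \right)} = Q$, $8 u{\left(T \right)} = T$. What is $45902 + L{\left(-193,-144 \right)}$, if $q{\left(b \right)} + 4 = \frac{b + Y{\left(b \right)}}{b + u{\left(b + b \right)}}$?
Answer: $\frac{290866}{5} \approx 58173.0$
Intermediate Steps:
$u{\left(T \right)} = \frac{T}{8}$
$q{\left(b \right)} = - \frac{12}{5}$ ($q{\left(b \right)} = -4 + \frac{b + b}{b + \frac{b + b}{8}} = -4 + \frac{2 b}{b + \frac{2 b}{8}} = -4 + \frac{2 b}{b + \frac{b}{4}} = -4 + \frac{2 b}{\frac{5}{4} b} = -4 + 2 b \frac{4}{5 b} = -4 + \frac{8}{5} = - \frac{12}{5}$)
$L{\left(V,t \right)} = - 82 t - \frac{12 V}{5}$ ($L{\left(V,t \right)} = - \frac{12 V}{5} - 82 t = - 82 t - \frac{12 V}{5}$)
$45902 + L{\left(-193,-144 \right)} = 45902 - - \frac{61356}{5} = 45902 + \left(11808 + \frac{2316}{5}\right) = 45902 + \frac{61356}{5} = \frac{290866}{5}$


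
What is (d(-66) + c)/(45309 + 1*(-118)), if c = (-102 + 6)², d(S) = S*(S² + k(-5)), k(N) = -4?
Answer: -278016/45191 ≈ -6.1520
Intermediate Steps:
d(S) = S*(-4 + S²) (d(S) = S*(S² - 4) = S*(-4 + S²))
c = 9216 (c = (-96)² = 9216)
(d(-66) + c)/(45309 + 1*(-118)) = (-66*(-4 + (-66)²) + 9216)/(45309 + 1*(-118)) = (-66*(-4 + 4356) + 9216)/(45309 - 118) = (-66*4352 + 9216)/45191 = (-287232 + 9216)*(1/45191) = -278016*1/45191 = -278016/45191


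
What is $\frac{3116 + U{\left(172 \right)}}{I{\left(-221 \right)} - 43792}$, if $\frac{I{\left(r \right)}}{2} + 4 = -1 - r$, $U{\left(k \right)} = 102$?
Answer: $- \frac{1609}{21680} \approx -0.074216$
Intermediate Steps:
$I{\left(r \right)} = -10 - 2 r$ ($I{\left(r \right)} = -8 + 2 \left(-1 - r\right) = -8 - \left(2 + 2 r\right) = -10 - 2 r$)
$\frac{3116 + U{\left(172 \right)}}{I{\left(-221 \right)} - 43792} = \frac{3116 + 102}{\left(-10 - -442\right) - 43792} = \frac{3218}{\left(-10 + 442\right) - 43792} = \frac{3218}{432 - 43792} = \frac{3218}{-43360} = 3218 \left(- \frac{1}{43360}\right) = - \frac{1609}{21680}$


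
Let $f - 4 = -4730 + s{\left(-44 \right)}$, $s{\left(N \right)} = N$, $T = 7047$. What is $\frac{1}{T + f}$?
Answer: $\frac{1}{2277} \approx 0.00043917$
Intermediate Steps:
$f = -4770$ ($f = 4 - 4774 = -4770$)
$\frac{1}{T + f} = \frac{1}{7047 - 4770} = \frac{1}{2277}$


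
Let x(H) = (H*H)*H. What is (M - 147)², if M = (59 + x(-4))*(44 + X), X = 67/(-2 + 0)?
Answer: 159201/4 ≈ 39800.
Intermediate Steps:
x(H) = H³ (x(H) = H²*H = H³)
X = -67/2 (X = 67/(-2) = 67*(-½) = -67/2 ≈ -33.500)
M = -105/2 (M = (59 + (-4)³)*(44 - 67/2) = (59 - 64)*(21/2) = -5*21/2 = -105/2 ≈ -52.500)
(M - 147)² = (-105/2 - 147)² = (-399/2)² = 159201/4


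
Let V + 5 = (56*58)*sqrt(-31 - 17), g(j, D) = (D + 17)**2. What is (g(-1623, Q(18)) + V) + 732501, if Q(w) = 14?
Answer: 733457 + 12992*I*sqrt(3) ≈ 7.3346e+5 + 22503.0*I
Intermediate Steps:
g(j, D) = (17 + D)**2
V = -5 + 12992*I*sqrt(3) (V = -5 + (56*58)*sqrt(-31 - 17) = -5 + 3248*sqrt(-48) = -5 + 3248*(4*I*sqrt(3)) = -5 + 12992*I*sqrt(3) ≈ -5.0 + 22503.0*I)
(g(-1623, Q(18)) + V) + 732501 = ((17 + 14)**2 + (-5 + 12992*I*sqrt(3))) + 732501 = (31**2 + (-5 + 12992*I*sqrt(3))) + 732501 = (961 + (-5 + 12992*I*sqrt(3))) + 732501 = (956 + 12992*I*sqrt(3)) + 732501 = 733457 + 12992*I*sqrt(3)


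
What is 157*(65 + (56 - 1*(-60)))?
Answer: 28417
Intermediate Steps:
157*(65 + (56 - 1*(-60))) = 157*(65 + (56 + 60)) = 157*(65 + 116) = 157*181 = 28417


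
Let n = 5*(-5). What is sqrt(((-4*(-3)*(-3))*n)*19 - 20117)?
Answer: I*sqrt(3017) ≈ 54.927*I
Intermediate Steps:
n = -25
sqrt(((-4*(-3)*(-3))*n)*19 - 20117) = sqrt(((-4*(-3)*(-3))*(-25))*19 - 20117) = sqrt(((12*(-3))*(-25))*19 - 20117) = sqrt(-36*(-25)*19 - 20117) = sqrt(900*19 - 20117) = sqrt(17100 - 20117) = sqrt(-3017) = I*sqrt(3017)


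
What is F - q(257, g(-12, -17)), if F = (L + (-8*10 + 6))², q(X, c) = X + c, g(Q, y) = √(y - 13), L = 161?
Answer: 7312 - I*√30 ≈ 7312.0 - 5.4772*I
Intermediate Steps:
g(Q, y) = √(-13 + y)
F = 7569 (F = (161 + (-8*10 + 6))² = (161 + (-80 + 6))² = (161 - 74)² = 87² = 7569)
F - q(257, g(-12, -17)) = 7569 - (257 + √(-13 - 17)) = 7569 - (257 + √(-30)) = 7569 - (257 + I*√30) = 7569 + (-257 - I*√30) = 7312 - I*√30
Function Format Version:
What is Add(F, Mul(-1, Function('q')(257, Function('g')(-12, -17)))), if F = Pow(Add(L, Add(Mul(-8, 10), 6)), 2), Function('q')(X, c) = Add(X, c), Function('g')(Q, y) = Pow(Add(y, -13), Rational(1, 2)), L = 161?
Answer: Add(7312, Mul(-1, I, Pow(30, Rational(1, 2)))) ≈ Add(7312.0, Mul(-5.4772, I))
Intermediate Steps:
Function('g')(Q, y) = Pow(Add(-13, y), Rational(1, 2))
F = 7569 (F = Pow(Add(161, Add(Mul(-8, 10), 6)), 2) = Pow(Add(161, Add(-80, 6)), 2) = Pow(Add(161, -74), 2) = Pow(87, 2) = 7569)
Add(F, Mul(-1, Function('q')(257, Function('g')(-12, -17)))) = Add(7569, Mul(-1, Add(257, Pow(Add(-13, -17), Rational(1, 2))))) = Add(7569, Mul(-1, Add(257, Pow(-30, Rational(1, 2))))) = Add(7569, Mul(-1, Add(257, Mul(I, Pow(30, Rational(1, 2)))))) = Add(7569, Add(-257, Mul(-1, I, Pow(30, Rational(1, 2))))) = Add(7312, Mul(-1, I, Pow(30, Rational(1, 2))))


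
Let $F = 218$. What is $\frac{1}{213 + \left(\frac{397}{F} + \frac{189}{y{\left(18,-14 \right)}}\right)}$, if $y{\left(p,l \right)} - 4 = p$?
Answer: $\frac{1199}{267871} \approx 0.004476$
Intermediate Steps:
$y{\left(p,l \right)} = 4 + p$
$\frac{1}{213 + \left(\frac{397}{F} + \frac{189}{y{\left(18,-14 \right)}}\right)} = \frac{1}{213 + \left(\frac{397}{218} + \frac{189}{4 + 18}\right)} = \frac{1}{213 + \left(397 \cdot \frac{1}{218} + \frac{189}{22}\right)} = \frac{1}{213 + \left(\frac{397}{218} + 189 \cdot \frac{1}{22}\right)} = \frac{1}{213 + \left(\frac{397}{218} + \frac{189}{22}\right)} = \frac{1}{213 + \frac{12484}{1199}} = \frac{1}{\frac{267871}{1199}} = \frac{1199}{267871}$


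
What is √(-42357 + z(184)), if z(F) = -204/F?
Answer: 3*I*√9958862/46 ≈ 205.81*I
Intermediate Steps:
√(-42357 + z(184)) = √(-42357 - 204/184) = √(-42357 - 204*1/184) = √(-42357 - 51/46) = √(-1948473/46) = 3*I*√9958862/46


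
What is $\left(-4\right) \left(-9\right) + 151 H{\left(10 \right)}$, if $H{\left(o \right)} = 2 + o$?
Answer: $1848$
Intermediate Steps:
$\left(-4\right) \left(-9\right) + 151 H{\left(10 \right)} = \left(-4\right) \left(-9\right) + 151 \left(2 + 10\right) = 36 + 151 \cdot 12 = 36 + 1812 = 1848$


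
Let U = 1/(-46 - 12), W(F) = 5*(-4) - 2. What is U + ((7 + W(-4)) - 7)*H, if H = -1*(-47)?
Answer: -59973/58 ≈ -1034.0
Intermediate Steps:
W(F) = -22 (W(F) = -20 - 2 = -22)
U = -1/58 (U = 1/(-58) = -1/58 ≈ -0.017241)
H = 47
U + ((7 + W(-4)) - 7)*H = -1/58 + ((7 - 22) - 7)*47 = -1/58 + (-15 - 7)*47 = -1/58 - 22*47 = -1/58 - 1034 = -59973/58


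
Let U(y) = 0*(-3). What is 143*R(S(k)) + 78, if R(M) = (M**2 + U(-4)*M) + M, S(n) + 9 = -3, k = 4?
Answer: 18954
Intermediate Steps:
S(n) = -12 (S(n) = -9 - 3 = -12)
U(y) = 0
R(M) = M + M**2 (R(M) = (M**2 + 0*M) + M = (M**2 + 0) + M = M**2 + M = M + M**2)
143*R(S(k)) + 78 = 143*(-12*(1 - 12)) + 78 = 143*(-12*(-11)) + 78 = 143*132 + 78 = 18876 + 78 = 18954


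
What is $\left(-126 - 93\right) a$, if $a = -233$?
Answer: $51027$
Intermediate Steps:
$\left(-126 - 93\right) a = \left(-126 - 93\right) \left(-233\right) = \left(-219\right) \left(-233\right) = 51027$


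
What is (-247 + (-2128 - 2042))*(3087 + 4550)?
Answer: -33732629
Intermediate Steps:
(-247 + (-2128 - 2042))*(3087 + 4550) = (-247 - 4170)*7637 = -4417*7637 = -33732629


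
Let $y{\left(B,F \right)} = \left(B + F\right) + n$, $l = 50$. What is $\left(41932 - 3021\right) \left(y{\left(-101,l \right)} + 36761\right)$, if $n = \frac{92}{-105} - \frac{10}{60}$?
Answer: $\frac{99986756197}{70} \approx 1.4284 \cdot 10^{9}$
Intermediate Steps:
$n = - \frac{73}{70}$ ($n = 92 \left(- \frac{1}{105}\right) - \frac{1}{6} = - \frac{92}{105} - \frac{1}{6} = - \frac{73}{70} \approx -1.0429$)
$y{\left(B,F \right)} = - \frac{73}{70} + B + F$ ($y{\left(B,F \right)} = \left(B + F\right) - \frac{73}{70} = - \frac{73}{70} + B + F$)
$\left(41932 - 3021\right) \left(y{\left(-101,l \right)} + 36761\right) = \left(41932 - 3021\right) \left(\left(- \frac{73}{70} - 101 + 50\right) + 36761\right) = 38911 \left(- \frac{3643}{70} + 36761\right) = 38911 \cdot \frac{2569627}{70} = \frac{99986756197}{70}$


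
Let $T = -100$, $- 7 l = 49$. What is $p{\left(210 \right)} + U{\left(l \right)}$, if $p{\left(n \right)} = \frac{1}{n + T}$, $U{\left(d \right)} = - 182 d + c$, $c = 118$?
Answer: $\frac{153121}{110} \approx 1392.0$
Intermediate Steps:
$l = -7$ ($l = \left(- \frac{1}{7}\right) 49 = -7$)
$U{\left(d \right)} = 118 - 182 d$ ($U{\left(d \right)} = - 182 d + 118 = 118 - 182 d$)
$p{\left(n \right)} = \frac{1}{-100 + n}$ ($p{\left(n \right)} = \frac{1}{n - 100} = \frac{1}{-100 + n}$)
$p{\left(210 \right)} + U{\left(l \right)} = \frac{1}{-100 + 210} + \left(118 - -1274\right) = \frac{1}{110} + \left(118 + 1274\right) = \frac{1}{110} + 1392 = \frac{153121}{110}$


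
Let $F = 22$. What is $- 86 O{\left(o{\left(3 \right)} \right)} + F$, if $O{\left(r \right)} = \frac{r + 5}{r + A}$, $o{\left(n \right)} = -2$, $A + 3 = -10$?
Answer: $\frac{196}{5} \approx 39.2$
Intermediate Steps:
$A = -13$ ($A = -3 - 10 = -13$)
$O{\left(r \right)} = \frac{5 + r}{-13 + r}$ ($O{\left(r \right)} = \frac{r + 5}{r - 13} = \frac{5 + r}{-13 + r}$)
$- 86 O{\left(o{\left(3 \right)} \right)} + F = - 86 \frac{5 - 2}{-13 - 2} + 22 = - 86 \frac{1}{-15} \cdot 3 + 22 = - 86 \left(\left(- \frac{1}{15}\right) 3\right) + 22 = \left(-86\right) \left(- \frac{1}{5}\right) + 22 = \frac{86}{5} + 22 = \frac{196}{5}$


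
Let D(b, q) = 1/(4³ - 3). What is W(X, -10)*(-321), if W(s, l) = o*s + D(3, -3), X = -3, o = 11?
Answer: 645852/61 ≈ 10588.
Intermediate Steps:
D(b, q) = 1/61 (D(b, q) = 1/(64 - 3) = 1/61)
W(s, l) = 1/61 + 11*s (W(s, l) = 11*s + 1/61 = 1/61 + 11*s)
W(X, -10)*(-321) = (1/61 + 11*(-3))*(-321) = (1/61 - 33)*(-321) = -2012/61*(-321) = 645852/61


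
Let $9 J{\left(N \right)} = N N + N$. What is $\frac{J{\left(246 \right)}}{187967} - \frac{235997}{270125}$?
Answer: $- \frac{516630901}{616695375} \approx -0.83774$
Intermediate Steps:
$J{\left(N \right)} = \frac{N}{9} + \frac{N^{2}}{9}$ ($J{\left(N \right)} = \frac{N N + N}{9} = \frac{N^{2} + N}{9} = \frac{N + N^{2}}{9} = \frac{N}{9} + \frac{N^{2}}{9}$)
$\frac{J{\left(246 \right)}}{187967} - \frac{235997}{270125} = \frac{\frac{1}{9} \cdot 246 \left(1 + 246\right)}{187967} - \frac{235997}{270125} = \frac{1}{9} \cdot 246 \cdot 247 \cdot \frac{1}{187967} - \frac{235997}{270125} = \frac{20254}{3} \cdot \frac{1}{187967} - \frac{235997}{270125} = \frac{82}{2283} - \frac{235997}{270125} = - \frac{516630901}{616695375}$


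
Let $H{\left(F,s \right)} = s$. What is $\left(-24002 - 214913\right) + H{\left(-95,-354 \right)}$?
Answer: $-239269$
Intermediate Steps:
$\left(-24002 - 214913\right) + H{\left(-95,-354 \right)} = \left(-24002 - 214913\right) - 354 = -238915 - 354 = -239269$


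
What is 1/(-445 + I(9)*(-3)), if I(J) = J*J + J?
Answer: -1/715 ≈ -0.0013986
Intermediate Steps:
I(J) = J + J² (I(J) = J² + J = J + J²)
1/(-445 + I(9)*(-3)) = 1/(-445 + (9*(1 + 9))*(-3)) = 1/(-445 + (9*10)*(-3)) = 1/(-445 + 90*(-3)) = 1/(-445 - 270) = 1/(-715) = -1/715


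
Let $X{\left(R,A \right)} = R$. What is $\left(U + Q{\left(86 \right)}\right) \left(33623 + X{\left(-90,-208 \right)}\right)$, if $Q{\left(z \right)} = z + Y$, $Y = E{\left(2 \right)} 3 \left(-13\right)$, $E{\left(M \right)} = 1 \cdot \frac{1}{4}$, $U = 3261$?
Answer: $\frac{447632017}{4} \approx 1.1191 \cdot 10^{8}$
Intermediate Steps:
$E{\left(M \right)} = \frac{1}{4}$ ($E{\left(M \right)} = 1 \cdot \frac{1}{4} = \frac{1}{4}$)
$Y = - \frac{39}{4}$ ($Y = \frac{1}{4} \cdot 3 \left(-13\right) = \frac{3}{4} \left(-13\right) = - \frac{39}{4} \approx -9.75$)
$Q{\left(z \right)} = - \frac{39}{4} + z$ ($Q{\left(z \right)} = z - \frac{39}{4} = - \frac{39}{4} + z$)
$\left(U + Q{\left(86 \right)}\right) \left(33623 + X{\left(-90,-208 \right)}\right) = \left(3261 + \left(- \frac{39}{4} + 86\right)\right) \left(33623 - 90\right) = \left(3261 + \frac{305}{4}\right) 33533 = \frac{13349}{4} \cdot 33533 = \frac{447632017}{4}$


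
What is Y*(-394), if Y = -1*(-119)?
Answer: -46886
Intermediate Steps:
Y = 119
Y*(-394) = 119*(-394) = -46886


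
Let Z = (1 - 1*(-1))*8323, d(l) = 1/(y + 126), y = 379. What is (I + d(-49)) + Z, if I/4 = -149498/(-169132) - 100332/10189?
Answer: 3613784650550987/217564850935 ≈ 16610.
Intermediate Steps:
d(l) = 1/505 (d(l) = 1/(379 + 126) = 1/505)
Z = 16646 (Z = (1 + 1)*8323 = 2*8323 = 16646)
I = -15446116702/430821487 (I = 4*(-149498/(-169132) - 100332/10189) = 4*(-149498*(-1/169132) - 100332*1/10189) = 4*(74749/84566 - 100332/10189) = 4*(-7723058351/861642974) = -15446116702/430821487 ≈ -35.853)
(I + d(-49)) + Z = (-15446116702/430821487 + 1/505) + 16646 = -7799858113023/217564850935 + 16646 = 3613784650550987/217564850935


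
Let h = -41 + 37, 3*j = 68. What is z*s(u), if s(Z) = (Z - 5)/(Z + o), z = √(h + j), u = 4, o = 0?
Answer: -√42/6 ≈ -1.0801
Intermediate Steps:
j = 68/3 (j = (⅓)*68 = 68/3 ≈ 22.667)
h = -4
z = 2*√42/3 (z = √(-4 + 68/3) = √(56/3) = 2*√42/3 ≈ 4.3205)
s(Z) = (-5 + Z)/Z (s(Z) = (Z - 5)/(Z + 0) = (-5 + Z)/Z)
z*s(u) = (2*√42/3)*((-5 + 4)/4) = (2*√42/3)*((¼)*(-1)) = (2*√42/3)*(-¼) = -√42/6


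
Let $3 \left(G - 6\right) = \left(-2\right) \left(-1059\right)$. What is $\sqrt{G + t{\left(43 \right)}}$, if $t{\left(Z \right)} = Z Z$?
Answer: $\sqrt{2561} \approx 50.606$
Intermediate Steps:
$t{\left(Z \right)} = Z^{2}$
$G = 712$ ($G = 6 + \frac{\left(-2\right) \left(-1059\right)}{3} = 6 + \frac{1}{3} \cdot 2118 = 6 + 706 = 712$)
$\sqrt{G + t{\left(43 \right)}} = \sqrt{712 + 43^{2}} = \sqrt{712 + 1849} = \sqrt{2561}$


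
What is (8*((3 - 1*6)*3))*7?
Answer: -504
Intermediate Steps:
(8*((3 - 1*6)*3))*7 = (8*((3 - 6)*3))*7 = (8*(-3*3))*7 = (8*(-9))*7 = -72*7 = -504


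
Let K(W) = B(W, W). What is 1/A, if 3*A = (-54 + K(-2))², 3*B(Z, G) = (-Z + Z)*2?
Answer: 1/972 ≈ 0.0010288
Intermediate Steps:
B(Z, G) = 0 (B(Z, G) = ((-Z + Z)*2)/3 = (0*2)/3 = (⅓)*0 = 0)
K(W) = 0
A = 972 (A = (-54 + 0)²/3 = (⅓)*(-54)² = (⅓)*2916 = 972)
1/A = 1/972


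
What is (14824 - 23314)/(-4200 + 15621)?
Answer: -2830/3807 ≈ -0.74337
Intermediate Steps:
(14824 - 23314)/(-4200 + 15621) = -8490/11421 = -8490*1/11421 = -2830/3807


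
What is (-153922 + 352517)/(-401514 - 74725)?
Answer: -198595/476239 ≈ -0.41701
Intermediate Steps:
(-153922 + 352517)/(-401514 - 74725) = 198595/(-476239) = 198595*(-1/476239) = -198595/476239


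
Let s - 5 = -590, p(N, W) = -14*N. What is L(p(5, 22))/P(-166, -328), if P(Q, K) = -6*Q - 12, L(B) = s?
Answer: -195/328 ≈ -0.59451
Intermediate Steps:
s = -585 (s = 5 - 590 = -585)
L(B) = -585
P(Q, K) = -12 - 6*Q
L(p(5, 22))/P(-166, -328) = -585/(-12 - 6*(-166)) = -585/(-12 + 996) = -585/984 = -585*1/984 = -195/328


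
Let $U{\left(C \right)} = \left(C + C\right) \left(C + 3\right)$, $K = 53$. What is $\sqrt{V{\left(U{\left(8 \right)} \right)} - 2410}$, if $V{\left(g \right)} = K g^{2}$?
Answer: $\sqrt{1639318} \approx 1280.4$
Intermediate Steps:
$U{\left(C \right)} = 2 C \left(3 + C\right)$
$V{\left(g \right)} = 53 g^{2}$
$\sqrt{V{\left(U{\left(8 \right)} \right)} - 2410} = \sqrt{53 \left(2 \cdot 8 \left(3 + 8\right)\right)^{2} - 2410} = \sqrt{53 \left(2 \cdot 8 \cdot 11\right)^{2} - 2410} = \sqrt{53 \cdot 176^{2} - 2410} = \sqrt{53 \cdot 30976 - 2410} = \sqrt{1641728 - 2410} = \sqrt{1639318}$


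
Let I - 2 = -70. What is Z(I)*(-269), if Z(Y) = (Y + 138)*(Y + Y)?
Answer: 2560880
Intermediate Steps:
I = -68 (I = 2 - 70 = -68)
Z(Y) = 2*Y*(138 + Y) (Z(Y) = (138 + Y)*(2*Y) = 2*Y*(138 + Y))
Z(I)*(-269) = (2*(-68)*(138 - 68))*(-269) = (2*(-68)*70)*(-269) = -9520*(-269) = 2560880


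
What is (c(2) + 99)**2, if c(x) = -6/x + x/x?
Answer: 9409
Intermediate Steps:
c(x) = 1 - 6/x (c(x) = -6/x + 1 = 1 - 6/x)
(c(2) + 99)**2 = ((-6 + 2)/2 + 99)**2 = ((1/2)*(-4) + 99)**2 = (-2 + 99)**2 = 97**2 = 9409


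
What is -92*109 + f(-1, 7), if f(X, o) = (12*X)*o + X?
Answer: -10113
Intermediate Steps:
f(X, o) = X + 12*X*o (f(X, o) = 12*X*o + X = X + 12*X*o)
-92*109 + f(-1, 7) = -92*109 - (1 + 12*7) = -10028 - (1 + 84) = -10028 - 1*85 = -10028 - 85 = -10113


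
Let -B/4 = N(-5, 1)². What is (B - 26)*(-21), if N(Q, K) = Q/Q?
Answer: 630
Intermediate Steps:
N(Q, K) = 1
B = -4 (B = -4*1² = -4*1 = -4)
(B - 26)*(-21) = (-4 - 26)*(-21) = -30*(-21) = 630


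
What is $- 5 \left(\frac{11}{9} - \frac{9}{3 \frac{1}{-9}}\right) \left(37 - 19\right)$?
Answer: $-2540$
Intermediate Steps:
$- 5 \left(\frac{11}{9} - \frac{9}{3 \frac{1}{-9}}\right) \left(37 - 19\right) = - 5 \left(11 \cdot \frac{1}{9} - \frac{9}{3 \left(- \frac{1}{9}\right)}\right) 18 = - 5 \left(\frac{11}{9} - \frac{9}{- \frac{1}{3}}\right) 18 = - 5 \left(\frac{11}{9} - -27\right) 18 = - 5 \left(\frac{11}{9} + 27\right) 18 = - 5 \cdot \frac{254}{9} \cdot 18 = \left(-5\right) 508 = -2540$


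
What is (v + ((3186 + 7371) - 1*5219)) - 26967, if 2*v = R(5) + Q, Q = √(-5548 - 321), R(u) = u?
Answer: -43253/2 + I*√5869/2 ≈ -21627.0 + 38.305*I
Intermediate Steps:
Q = I*√5869 (Q = √(-5869) = I*√5869 ≈ 76.609*I)
v = 5/2 + I*√5869/2 (v = (5 + I*√5869)/2 = 5/2 + I*√5869/2 ≈ 2.5 + 38.305*I)
(v + ((3186 + 7371) - 1*5219)) - 26967 = ((5/2 + I*√5869/2) + ((3186 + 7371) - 1*5219)) - 26967 = ((5/2 + I*√5869/2) + (10557 - 5219)) - 26967 = ((5/2 + I*√5869/2) + 5338) - 26967 = (10681/2 + I*√5869/2) - 26967 = -43253/2 + I*√5869/2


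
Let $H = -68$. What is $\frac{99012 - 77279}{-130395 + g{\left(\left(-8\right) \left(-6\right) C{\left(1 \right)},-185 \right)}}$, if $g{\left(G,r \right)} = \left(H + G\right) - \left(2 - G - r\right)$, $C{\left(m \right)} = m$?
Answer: $- \frac{21733}{130554} \approx -0.16647$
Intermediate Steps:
$g{\left(G,r \right)} = -70 + r + 2 G$ ($g{\left(G,r \right)} = \left(-68 + G\right) - \left(2 - G - r\right) = \left(-68 + G\right) + \left(-2 + G + r\right) = -70 + r + 2 G$)
$\frac{99012 - 77279}{-130395 + g{\left(\left(-8\right) \left(-6\right) C{\left(1 \right)},-185 \right)}} = \frac{99012 - 77279}{-130395 - \left(255 - 2 \left(\left(-8\right) \left(-6\right)\right) 1\right)} = \frac{21733}{-130395 - \left(255 - 96 \cdot 1\right)} = \frac{21733}{-130395 - 159} = \frac{21733}{-130554} = 21733 \left(- \frac{1}{130554}\right) = - \frac{21733}{130554}$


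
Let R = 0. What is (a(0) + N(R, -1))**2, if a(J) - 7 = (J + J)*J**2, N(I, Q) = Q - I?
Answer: 36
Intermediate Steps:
a(J) = 7 + 2*J**3 (a(J) = 7 + (J + J)*J**2 = 7 + (2*J)*J**2 = 7 + 2*J**3)
(a(0) + N(R, -1))**2 = ((7 + 2*0**3) + (-1 - 1*0))**2 = ((7 + 2*0) + (-1 + 0))**2 = ((7 + 0) - 1)**2 = (7 - 1)**2 = 6**2 = 36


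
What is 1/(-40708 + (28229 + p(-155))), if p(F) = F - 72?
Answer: -1/12706 ≈ -7.8703e-5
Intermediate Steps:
p(F) = -72 + F
1/(-40708 + (28229 + p(-155))) = 1/(-40708 + (28229 + (-72 - 155))) = 1/(-40708 + (28229 - 227)) = 1/(-40708 + 28002) = 1/(-12706) = -1/12706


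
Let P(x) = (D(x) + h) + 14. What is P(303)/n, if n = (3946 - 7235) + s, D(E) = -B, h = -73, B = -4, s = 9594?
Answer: -11/1261 ≈ -0.0087232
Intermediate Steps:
D(E) = 4 (D(E) = -1*(-4) = 4)
n = 6305 (n = (3946 - 7235) + 9594 = -3289 + 9594 = 6305)
P(x) = -55 (P(x) = (4 - 73) + 14 = -69 + 14 = -55)
P(303)/n = -55/6305 = -55*1/6305 = -11/1261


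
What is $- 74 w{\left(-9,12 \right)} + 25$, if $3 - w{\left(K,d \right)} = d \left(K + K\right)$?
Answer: $-16181$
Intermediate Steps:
$w{\left(K,d \right)} = 3 - 2 K d$ ($w{\left(K,d \right)} = 3 - d \left(K + K\right) = 3 - d 2 K = 3 - 2 K d$)
$- 74 w{\left(-9,12 \right)} + 25 = - 74 \left(3 - \left(-18\right) 12\right) + 25 = - 74 \left(3 + 216\right) + 25 = \left(-74\right) 219 + 25 = -16206 + 25 = -16181$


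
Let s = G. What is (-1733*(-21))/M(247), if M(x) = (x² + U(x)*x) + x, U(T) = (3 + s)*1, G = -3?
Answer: 36393/61256 ≈ 0.59411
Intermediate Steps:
s = -3
U(T) = 0 (U(T) = (3 - 3)*1 = 0*1 = 0)
M(x) = x + x² (M(x) = (x² + 0*x) + x = (x² + 0) + x = x² + x = x + x²)
(-1733*(-21))/M(247) = (-1733*(-21))/((247*(1 + 247))) = 36393/((247*248)) = 36393/61256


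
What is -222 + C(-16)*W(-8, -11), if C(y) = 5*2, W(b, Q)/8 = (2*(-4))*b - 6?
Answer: 4418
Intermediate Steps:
W(b, Q) = -48 - 64*b (W(b, Q) = 8*((2*(-4))*b - 6) = 8*(-8*b - 6) = 8*(-6 - 8*b) = -48 - 64*b)
C(y) = 10
-222 + C(-16)*W(-8, -11) = -222 + 10*(-48 - 64*(-8)) = -222 + 10*(-48 + 512) = -222 + 10*464 = -222 + 4640 = 4418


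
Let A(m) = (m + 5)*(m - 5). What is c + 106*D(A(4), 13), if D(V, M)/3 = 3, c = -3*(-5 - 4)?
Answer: 981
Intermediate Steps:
A(m) = (-5 + m)*(5 + m) (A(m) = (5 + m)*(-5 + m) = (-5 + m)*(5 + m))
c = 27 (c = -3*(-9) = 27)
D(V, M) = 9 (D(V, M) = 3*3 = 9)
c + 106*D(A(4), 13) = 27 + 106*9 = 27 + 954 = 981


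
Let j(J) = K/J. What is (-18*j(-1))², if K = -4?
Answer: 5184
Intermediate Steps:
j(J) = -4/J
(-18*j(-1))² = (-(-72)/(-1))² = (-(-72)*(-1))² = (-18*4)² = (-72)² = 5184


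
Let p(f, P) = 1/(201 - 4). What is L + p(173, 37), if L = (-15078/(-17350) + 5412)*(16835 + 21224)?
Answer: 352063176577772/1708975 ≈ 2.0601e+8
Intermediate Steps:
p(f, P) = 1/197
L = 1787122723701/8675 (L = (-15078*(-1/17350) + 5412)*38059 = (7539/8675 + 5412)*38059 = (46956639/8675)*38059 = 1787122723701/8675 ≈ 2.0601e+8)
L + p(173, 37) = 1787122723701/8675 + 1/197 = 352063176577772/1708975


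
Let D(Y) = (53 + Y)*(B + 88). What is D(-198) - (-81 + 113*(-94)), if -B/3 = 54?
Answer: 21433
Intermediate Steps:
B = -162 (B = -3*54 = -162)
D(Y) = -3922 - 74*Y (D(Y) = (53 + Y)*(-162 + 88) = (53 + Y)*(-74) = -3922 - 74*Y)
D(-198) - (-81 + 113*(-94)) = (-3922 - 74*(-198)) - (-81 + 113*(-94)) = (-3922 + 14652) - (-81 - 10622) = 10730 - 1*(-10703) = 10730 + 10703 = 21433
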